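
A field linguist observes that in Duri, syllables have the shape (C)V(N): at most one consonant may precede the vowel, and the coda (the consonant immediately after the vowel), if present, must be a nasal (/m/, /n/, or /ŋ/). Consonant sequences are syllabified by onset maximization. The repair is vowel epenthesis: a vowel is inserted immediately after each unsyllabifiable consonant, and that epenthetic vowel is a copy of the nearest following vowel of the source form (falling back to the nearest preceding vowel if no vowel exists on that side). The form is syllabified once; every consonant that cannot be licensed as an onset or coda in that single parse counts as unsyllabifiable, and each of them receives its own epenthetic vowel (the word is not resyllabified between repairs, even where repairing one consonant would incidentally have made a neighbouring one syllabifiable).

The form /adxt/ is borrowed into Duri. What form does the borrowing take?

adaxata

The consonants /d/, /x/, /t/ cannot be parsed into a legal (C)V(N) syllable (only a nasal (/m/, /n/, or /ŋ/) is licensed in coda position; onsets are limited to one consonant).
Inserting the epenthetic vowel yields /d/ → /da/, /x/ → /xa/, /t/ → /ta/.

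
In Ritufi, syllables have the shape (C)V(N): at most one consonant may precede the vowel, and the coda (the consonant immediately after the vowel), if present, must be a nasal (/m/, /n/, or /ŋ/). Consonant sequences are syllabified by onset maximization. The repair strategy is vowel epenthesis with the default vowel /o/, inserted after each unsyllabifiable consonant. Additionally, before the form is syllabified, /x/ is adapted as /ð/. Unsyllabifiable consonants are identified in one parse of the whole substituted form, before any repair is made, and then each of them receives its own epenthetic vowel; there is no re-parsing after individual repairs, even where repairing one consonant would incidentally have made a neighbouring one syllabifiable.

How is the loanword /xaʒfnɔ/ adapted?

ðaʒofonɔ

Substitution: /x/ → /ð/, giving /ðaʒfnɔ/.
Syllabifying with onset maximization leaves /ʒ/, /f/ stranded (only a nasal (/m/, /n/, or /ŋ/) is licensed in coda position; onsets are limited to one consonant).
Epenthesis after each stranded consonant: /ʒ/ → /ʒo/, /f/ → /fo/.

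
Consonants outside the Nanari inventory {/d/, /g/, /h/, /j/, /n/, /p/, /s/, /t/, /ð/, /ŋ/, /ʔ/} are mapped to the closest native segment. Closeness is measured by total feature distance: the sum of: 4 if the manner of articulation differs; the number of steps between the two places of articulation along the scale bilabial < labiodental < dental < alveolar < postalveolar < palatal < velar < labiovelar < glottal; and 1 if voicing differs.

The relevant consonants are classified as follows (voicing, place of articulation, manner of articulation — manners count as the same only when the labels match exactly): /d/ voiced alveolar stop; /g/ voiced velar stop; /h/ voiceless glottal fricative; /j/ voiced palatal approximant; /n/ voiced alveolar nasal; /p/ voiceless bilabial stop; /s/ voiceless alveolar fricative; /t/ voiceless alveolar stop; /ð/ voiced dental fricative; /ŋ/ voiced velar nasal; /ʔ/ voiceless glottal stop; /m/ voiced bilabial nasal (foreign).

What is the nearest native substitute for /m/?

/n/ is closest: same manner (nasal), place distance 3 (bilabial→alveolar), same voicing; total 3. Next closest is /p/ at distance 5.

n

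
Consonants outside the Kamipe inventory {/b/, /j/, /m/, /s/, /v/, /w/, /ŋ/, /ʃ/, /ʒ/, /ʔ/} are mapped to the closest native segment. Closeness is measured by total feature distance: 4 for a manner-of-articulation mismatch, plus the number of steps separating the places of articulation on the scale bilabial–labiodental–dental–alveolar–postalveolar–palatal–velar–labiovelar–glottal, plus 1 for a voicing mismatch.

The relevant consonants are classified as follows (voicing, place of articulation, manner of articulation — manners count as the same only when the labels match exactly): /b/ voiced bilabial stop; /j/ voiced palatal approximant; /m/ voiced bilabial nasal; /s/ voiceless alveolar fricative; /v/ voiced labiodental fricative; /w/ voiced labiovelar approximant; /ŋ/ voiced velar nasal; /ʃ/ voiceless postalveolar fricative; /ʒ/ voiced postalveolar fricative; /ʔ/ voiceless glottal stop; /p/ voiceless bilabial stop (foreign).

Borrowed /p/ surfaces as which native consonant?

/b/ is closest: same manner (stop), place distance 0 (bilabial→bilabial), voicing differs (+1); total 1. Next closest is /m/ at distance 5.

b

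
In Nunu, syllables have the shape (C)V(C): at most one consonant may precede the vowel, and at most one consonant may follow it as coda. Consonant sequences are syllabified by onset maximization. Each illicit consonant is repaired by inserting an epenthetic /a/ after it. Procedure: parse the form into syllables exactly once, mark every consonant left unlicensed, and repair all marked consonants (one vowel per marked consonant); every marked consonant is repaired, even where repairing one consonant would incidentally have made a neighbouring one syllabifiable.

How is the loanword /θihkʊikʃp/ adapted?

Syllabifying with onset maximization leaves /ʃ/, /p/ stranded (at most one coda consonant is licensed; onsets are limited to one consonant).
Inserting the epenthetic vowel yields /ʃ/ → /ʃa/, /p/ → /pa/.

θihkʊikʃapa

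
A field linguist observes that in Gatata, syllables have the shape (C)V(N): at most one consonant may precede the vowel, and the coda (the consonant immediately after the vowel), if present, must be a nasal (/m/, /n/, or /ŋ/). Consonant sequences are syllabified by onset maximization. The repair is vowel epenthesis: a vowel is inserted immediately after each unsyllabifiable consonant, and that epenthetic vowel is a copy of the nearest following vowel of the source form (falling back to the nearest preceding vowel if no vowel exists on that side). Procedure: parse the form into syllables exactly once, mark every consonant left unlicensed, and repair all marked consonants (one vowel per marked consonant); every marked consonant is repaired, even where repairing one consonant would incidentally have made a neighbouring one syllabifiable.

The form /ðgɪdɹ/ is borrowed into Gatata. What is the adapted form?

Syllabifying with onset maximization leaves /ð/, /d/, /ɹ/ stranded (only a nasal (/m/, /n/, or /ŋ/) is licensed in coda position; onsets are limited to one consonant).
Epenthesis after each stranded consonant: /ð/ → /ðɪ/, /d/ → /dɪ/, /ɹ/ → /ɹɪ/.

ðɪgɪdɪɹɪ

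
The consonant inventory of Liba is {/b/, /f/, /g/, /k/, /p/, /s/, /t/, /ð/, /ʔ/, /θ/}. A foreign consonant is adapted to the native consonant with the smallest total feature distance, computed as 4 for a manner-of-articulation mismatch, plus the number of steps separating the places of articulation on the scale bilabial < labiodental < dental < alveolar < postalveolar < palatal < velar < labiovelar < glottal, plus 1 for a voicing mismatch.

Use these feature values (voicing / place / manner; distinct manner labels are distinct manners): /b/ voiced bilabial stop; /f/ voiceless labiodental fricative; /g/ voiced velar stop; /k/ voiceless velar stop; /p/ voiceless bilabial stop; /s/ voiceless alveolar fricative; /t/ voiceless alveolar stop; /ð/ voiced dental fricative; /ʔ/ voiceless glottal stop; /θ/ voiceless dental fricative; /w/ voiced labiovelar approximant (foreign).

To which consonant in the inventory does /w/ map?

/g/ is closest: manner differs (approximant→stop, +4), place distance 1 (labiovelar→velar), same voicing; total 5. Next closest is /k/ at distance 6.

g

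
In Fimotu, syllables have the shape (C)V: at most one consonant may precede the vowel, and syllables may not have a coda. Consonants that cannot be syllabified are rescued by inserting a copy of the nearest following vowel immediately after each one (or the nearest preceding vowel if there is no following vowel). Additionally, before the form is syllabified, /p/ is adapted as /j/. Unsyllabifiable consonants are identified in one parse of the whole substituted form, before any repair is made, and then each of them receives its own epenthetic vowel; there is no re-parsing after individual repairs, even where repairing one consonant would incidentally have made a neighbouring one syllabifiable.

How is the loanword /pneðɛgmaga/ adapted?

Substitution: /p/ → /j/, giving /jneðɛgmaga/.
Syllabifying with onset maximization leaves /j/, /g/ stranded (no codas are permitted; onsets are limited to one consonant).
Epenthesis after each stranded consonant: /j/ → /je/, /g/ → /ga/.

jeneðɛgamaga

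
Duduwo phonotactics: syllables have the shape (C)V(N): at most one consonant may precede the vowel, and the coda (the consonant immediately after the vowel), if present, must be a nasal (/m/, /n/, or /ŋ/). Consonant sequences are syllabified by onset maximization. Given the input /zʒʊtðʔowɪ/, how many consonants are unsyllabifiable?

Syllabifying with onset maximization leaves /z/, /t/, /ð/ stranded (only a nasal (/m/, /n/, or /ŋ/) is licensed in coda position; onsets are limited to one consonant).

3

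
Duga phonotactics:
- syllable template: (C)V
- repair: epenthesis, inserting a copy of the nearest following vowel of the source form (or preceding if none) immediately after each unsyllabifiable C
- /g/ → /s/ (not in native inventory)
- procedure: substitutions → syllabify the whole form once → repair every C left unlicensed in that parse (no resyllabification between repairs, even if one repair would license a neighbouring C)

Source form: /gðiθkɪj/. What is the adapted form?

Substitution: /g/ → /s/, giving /sðiθkɪj/.
The consonants /s/, /θ/, /j/ cannot be parsed into a legal (C)V syllable (no codas are permitted; onsets are limited to one consonant).
Epenthesis after each stranded consonant: /s/ → /si/, /θ/ → /θɪ/, /j/ → /jɪ/.

siðiθɪkɪjɪ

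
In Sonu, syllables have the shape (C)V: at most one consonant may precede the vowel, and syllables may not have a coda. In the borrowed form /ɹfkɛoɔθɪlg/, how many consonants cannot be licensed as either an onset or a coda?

4

Syllabifying with onset maximization leaves /ɹ/, /f/, /l/, /g/ stranded (no codas are permitted; onsets are limited to one consonant).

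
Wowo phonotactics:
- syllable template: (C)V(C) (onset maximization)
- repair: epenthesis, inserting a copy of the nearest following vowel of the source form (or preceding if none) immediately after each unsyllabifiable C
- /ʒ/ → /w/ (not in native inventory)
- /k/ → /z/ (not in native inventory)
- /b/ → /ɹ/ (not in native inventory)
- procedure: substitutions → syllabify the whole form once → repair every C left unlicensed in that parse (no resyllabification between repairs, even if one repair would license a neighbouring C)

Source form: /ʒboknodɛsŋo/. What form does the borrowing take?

woɹoznodɛsŋo

Substitution: /ʒ/ → /w/, /b/ → /ɹ/, /k/ → /z/, giving /wɹoznodɛsŋo/.
The consonants /w/ cannot be parsed into a legal (C)V(C) syllable (at most one coda consonant is licensed; onsets are limited to one consonant).
Inserting the epenthetic vowel yields /w/ → /wo/.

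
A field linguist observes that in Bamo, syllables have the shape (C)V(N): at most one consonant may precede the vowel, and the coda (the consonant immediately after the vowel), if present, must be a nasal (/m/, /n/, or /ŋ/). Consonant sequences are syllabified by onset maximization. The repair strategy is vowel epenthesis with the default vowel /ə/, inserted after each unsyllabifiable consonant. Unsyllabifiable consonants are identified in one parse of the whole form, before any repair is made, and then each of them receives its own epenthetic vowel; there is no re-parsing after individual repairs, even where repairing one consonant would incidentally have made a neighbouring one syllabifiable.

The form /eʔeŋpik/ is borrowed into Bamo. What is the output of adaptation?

eʔeŋpikə

Syllabifying with onset maximization leaves /k/ stranded (only a nasal (/m/, /n/, or /ŋ/) is licensed in coda position; onsets are limited to one consonant).
Inserting the epenthetic vowel yields /k/ → /kə/.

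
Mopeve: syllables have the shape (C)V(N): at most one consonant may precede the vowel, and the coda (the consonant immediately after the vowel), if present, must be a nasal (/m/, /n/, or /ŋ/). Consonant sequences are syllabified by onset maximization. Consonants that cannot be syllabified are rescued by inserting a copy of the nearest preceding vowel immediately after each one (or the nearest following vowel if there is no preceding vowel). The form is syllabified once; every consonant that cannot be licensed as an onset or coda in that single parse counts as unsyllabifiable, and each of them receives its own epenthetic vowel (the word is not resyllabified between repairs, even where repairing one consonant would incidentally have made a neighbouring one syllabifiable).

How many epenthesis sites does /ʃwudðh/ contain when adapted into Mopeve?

4

The unsyllabifiable consonants are /ʃ/, /d/, /ð/, /h/; each receives one epenthetic vowel.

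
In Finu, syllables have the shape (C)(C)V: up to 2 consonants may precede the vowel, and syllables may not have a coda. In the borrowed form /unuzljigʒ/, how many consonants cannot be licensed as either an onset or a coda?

3

Syllabifying with onset maximization leaves /z/, /g/, /ʒ/ stranded (no codas are permitted; onsets may contain at most 2 consonants).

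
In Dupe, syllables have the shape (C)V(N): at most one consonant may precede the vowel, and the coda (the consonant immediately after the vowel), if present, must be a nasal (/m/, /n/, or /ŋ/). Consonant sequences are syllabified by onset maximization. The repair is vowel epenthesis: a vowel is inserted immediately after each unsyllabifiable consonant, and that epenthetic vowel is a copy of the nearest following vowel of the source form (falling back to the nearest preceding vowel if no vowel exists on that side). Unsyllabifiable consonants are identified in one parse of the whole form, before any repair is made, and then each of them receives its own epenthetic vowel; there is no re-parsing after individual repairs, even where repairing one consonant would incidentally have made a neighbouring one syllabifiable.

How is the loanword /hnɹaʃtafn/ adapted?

hanaɹaʃatafana

Under (C)V(N), the unsyllabifiable consonants are /h/, /n/, /ʃ/, /f/, /n/ (only a nasal (/m/, /n/, or /ŋ/) is licensed in coda position; onsets are limited to one consonant).
Epenthesis after each stranded consonant: /h/ → /ha/, /n/ → /na/, /ʃ/ → /ʃa/, /f/ → /fa/, /n/ → /na/.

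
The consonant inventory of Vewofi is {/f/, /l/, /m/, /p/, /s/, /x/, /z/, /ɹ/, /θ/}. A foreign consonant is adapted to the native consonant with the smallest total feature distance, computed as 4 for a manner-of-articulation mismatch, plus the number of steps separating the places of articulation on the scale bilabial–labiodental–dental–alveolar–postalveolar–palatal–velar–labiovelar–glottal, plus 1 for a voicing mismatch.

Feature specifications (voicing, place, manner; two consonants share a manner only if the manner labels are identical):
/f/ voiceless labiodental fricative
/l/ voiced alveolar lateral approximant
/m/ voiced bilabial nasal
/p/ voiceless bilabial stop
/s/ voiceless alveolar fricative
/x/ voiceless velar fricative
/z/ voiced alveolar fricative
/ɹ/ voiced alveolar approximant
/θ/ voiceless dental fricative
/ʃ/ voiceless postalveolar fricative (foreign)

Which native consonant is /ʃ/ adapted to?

/s/ is closest: same manner (fricative), place distance 1 (postalveolar→alveolar), same voicing; total 1. Next closest is /x/ at distance 2.

s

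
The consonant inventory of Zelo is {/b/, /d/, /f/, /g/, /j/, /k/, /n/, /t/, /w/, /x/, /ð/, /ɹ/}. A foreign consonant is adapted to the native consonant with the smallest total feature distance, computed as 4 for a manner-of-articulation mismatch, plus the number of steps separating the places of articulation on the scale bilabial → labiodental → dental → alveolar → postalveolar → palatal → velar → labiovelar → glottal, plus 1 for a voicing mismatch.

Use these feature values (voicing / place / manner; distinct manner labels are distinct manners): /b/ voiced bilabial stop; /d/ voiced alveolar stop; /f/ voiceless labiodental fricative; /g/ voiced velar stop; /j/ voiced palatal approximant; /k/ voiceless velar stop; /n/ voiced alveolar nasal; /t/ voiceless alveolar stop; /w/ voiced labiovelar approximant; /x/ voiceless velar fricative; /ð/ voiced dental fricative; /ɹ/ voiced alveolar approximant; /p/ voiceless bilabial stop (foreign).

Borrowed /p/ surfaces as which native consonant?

/b/ is closest: same manner (stop), place distance 0 (bilabial→bilabial), voicing differs (+1); total 1. Next closest is /t/ at distance 3.

b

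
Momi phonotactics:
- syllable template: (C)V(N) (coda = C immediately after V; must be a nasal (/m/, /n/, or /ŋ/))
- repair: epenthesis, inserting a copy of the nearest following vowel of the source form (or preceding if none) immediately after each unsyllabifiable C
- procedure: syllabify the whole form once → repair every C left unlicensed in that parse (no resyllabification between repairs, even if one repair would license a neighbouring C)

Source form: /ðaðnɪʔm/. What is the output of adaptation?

ðaðɪnɪʔɪmɪ

The consonants /ð/, /ʔ/, /m/ cannot be parsed into a legal (C)V(N) syllable (only a nasal (/m/, /n/, or /ŋ/) is licensed in coda position; onsets are limited to one consonant).
Epenthesis after each stranded consonant: /ð/ → /ðɪ/, /ʔ/ → /ʔɪ/, /m/ → /mɪ/.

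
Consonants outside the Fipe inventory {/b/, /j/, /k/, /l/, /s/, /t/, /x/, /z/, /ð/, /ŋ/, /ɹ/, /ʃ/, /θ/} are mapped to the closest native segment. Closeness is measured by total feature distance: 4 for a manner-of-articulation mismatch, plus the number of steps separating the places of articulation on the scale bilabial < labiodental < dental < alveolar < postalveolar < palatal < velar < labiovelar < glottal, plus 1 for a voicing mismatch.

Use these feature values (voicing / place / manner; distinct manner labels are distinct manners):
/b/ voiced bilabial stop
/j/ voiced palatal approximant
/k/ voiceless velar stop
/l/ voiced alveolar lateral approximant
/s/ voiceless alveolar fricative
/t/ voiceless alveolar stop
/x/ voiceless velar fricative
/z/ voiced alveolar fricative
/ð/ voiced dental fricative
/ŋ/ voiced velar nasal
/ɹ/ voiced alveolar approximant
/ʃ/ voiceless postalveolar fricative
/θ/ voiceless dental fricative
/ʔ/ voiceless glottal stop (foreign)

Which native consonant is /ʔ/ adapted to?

/k/ is closest: same manner (stop), place distance 2 (glottal→velar), same voicing; total 2. Next closest is /t/ at distance 5.

k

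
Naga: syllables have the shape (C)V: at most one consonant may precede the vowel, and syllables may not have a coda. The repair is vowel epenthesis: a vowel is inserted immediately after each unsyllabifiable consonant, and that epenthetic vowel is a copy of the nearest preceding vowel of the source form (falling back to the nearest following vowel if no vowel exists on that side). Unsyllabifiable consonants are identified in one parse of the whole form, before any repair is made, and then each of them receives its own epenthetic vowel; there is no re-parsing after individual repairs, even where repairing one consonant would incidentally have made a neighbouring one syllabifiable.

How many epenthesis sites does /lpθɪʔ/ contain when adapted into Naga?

3

The unsyllabifiable consonants are /l/, /p/, /ʔ/; each receives one epenthetic vowel.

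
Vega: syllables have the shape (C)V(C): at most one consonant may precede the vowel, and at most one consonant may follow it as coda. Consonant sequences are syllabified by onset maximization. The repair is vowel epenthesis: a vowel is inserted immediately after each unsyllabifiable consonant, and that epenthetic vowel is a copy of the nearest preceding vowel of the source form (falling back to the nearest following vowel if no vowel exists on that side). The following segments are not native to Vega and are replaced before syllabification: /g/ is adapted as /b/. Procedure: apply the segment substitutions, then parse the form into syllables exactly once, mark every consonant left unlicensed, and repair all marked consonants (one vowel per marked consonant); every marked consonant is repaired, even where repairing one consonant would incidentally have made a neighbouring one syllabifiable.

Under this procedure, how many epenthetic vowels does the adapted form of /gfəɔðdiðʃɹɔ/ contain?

2

After substitution the input is /bfəɔðdiðʃɹɔ/.
The unsyllabifiable consonants are /b/, /ʃ/; each receives one epenthetic vowel.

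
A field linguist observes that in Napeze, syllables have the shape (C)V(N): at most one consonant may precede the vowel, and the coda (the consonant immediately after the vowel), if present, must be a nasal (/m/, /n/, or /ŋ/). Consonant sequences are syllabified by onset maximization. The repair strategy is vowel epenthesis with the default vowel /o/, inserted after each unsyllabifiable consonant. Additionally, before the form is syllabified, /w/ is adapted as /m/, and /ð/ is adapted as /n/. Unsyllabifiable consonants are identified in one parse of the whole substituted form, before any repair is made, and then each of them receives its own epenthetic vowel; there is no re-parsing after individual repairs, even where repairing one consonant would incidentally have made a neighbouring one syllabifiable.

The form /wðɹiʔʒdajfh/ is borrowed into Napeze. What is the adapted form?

Substitution: /w/ → /m/, /ð/ → /n/, giving /mnɹiʔʒdajfh/.
Under (C)V(N), the unsyllabifiable consonants are /m/, /n/, /ʔ/, /ʒ/, /j/, /f/, /h/ (only a nasal (/m/, /n/, or /ŋ/) is licensed in coda position; onsets are limited to one consonant).
Inserting the epenthetic vowel yields /m/ → /mo/, /n/ → /no/, /ʔ/ → /ʔo/, /ʒ/ → /ʒo/, /j/ → /jo/, /f/ → /fo/, /h/ → /ho/.

monoɹiʔoʒodajofoho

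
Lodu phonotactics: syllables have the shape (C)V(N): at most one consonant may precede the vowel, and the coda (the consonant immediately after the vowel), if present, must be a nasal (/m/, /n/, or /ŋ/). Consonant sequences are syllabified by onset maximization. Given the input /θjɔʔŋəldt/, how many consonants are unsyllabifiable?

Under (C)V(N), the unsyllabifiable consonants are /θ/, /ʔ/, /l/, /d/, /t/ (only a nasal (/m/, /n/, or /ŋ/) is licensed in coda position; onsets are limited to one consonant).

5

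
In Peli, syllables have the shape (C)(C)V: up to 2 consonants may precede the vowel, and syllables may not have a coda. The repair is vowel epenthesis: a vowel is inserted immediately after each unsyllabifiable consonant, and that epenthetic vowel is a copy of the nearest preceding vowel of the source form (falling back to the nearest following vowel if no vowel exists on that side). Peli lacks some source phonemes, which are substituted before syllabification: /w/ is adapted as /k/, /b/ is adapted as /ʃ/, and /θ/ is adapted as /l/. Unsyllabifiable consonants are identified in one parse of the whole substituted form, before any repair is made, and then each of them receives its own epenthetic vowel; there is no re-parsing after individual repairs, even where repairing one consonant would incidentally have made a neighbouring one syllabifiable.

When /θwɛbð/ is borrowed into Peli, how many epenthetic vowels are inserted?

2

After substitution the input is /lkɛʃð/.
The unsyllabifiable consonants are /ʃ/, /ð/; each receives one epenthetic vowel.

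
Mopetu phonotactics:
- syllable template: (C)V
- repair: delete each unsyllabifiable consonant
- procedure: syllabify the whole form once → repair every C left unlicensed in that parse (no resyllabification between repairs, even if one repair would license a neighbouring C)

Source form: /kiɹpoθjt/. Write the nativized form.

kipo

Syllabifying with onset maximization leaves /ɹ/, /θ/, /j/, /t/ stranded (no codas are permitted; onsets are limited to one consonant).
Deletion applies to /ɹ/, /θ/, /j/, /t/.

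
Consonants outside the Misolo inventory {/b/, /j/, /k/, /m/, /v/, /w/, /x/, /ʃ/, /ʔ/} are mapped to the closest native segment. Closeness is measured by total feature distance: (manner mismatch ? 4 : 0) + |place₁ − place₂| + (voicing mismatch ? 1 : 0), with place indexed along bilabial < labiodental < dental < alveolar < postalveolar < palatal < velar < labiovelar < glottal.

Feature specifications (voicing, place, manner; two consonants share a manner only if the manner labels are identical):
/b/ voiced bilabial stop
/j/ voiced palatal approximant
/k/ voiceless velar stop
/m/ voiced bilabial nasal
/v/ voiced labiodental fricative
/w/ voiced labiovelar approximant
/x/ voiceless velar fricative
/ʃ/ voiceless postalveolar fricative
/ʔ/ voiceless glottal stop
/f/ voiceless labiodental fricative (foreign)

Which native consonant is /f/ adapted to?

/v/ is closest: same manner (fricative), place distance 0 (labiodental→labiodental), voicing differs (+1); total 1. Next closest is /ʃ/ at distance 3.

v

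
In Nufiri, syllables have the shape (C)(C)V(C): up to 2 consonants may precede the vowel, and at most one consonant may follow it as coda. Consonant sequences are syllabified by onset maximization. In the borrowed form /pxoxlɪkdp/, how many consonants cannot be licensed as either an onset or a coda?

2

Under (C)(C)V(C), the unsyllabifiable consonants are /d/, /p/ (at most one coda consonant is licensed; onsets may contain at most 2 consonants).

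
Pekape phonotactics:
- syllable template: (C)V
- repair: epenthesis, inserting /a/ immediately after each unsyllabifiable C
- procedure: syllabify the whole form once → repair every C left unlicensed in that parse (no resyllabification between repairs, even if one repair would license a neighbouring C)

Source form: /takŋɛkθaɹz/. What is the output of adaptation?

takaŋɛkaθaɹaza

Under (C)V, the unsyllabifiable consonants are /k/, /k/, /ɹ/, /z/ (no codas are permitted; onsets are limited to one consonant).
Epenthesis after each stranded consonant: /k/ → /ka/, /k/ → /ka/, /ɹ/ → /ɹa/, /z/ → /za/.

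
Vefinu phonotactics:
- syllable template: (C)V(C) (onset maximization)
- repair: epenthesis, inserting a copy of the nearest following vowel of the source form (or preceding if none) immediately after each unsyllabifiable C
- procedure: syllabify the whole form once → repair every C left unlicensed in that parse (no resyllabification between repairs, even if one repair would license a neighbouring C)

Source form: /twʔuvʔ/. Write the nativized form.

Under (C)V(C), the unsyllabifiable consonants are /t/, /w/, /ʔ/ (at most one coda consonant is licensed; onsets are limited to one consonant).
Each unlicensed consonant becomes the onset of a new syllable: /t/ → /tu/, /w/ → /wu/, /ʔ/ → /ʔu/.

tuwuʔuvʔu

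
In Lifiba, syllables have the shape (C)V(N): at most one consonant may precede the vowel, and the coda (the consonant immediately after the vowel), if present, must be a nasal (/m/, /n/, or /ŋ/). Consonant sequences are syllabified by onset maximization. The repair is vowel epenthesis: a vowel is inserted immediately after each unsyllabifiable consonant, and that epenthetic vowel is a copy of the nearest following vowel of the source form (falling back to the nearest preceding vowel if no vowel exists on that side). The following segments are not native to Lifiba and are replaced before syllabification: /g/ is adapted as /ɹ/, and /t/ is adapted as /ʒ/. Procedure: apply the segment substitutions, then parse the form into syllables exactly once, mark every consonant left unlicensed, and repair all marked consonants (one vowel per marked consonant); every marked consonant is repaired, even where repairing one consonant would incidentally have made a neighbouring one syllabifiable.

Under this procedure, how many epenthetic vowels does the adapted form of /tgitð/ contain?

3

After substitution the input is /ʒɹiʒð/.
The unsyllabifiable consonants are /ʒ/, /ʒ/, /ð/; each receives one epenthetic vowel.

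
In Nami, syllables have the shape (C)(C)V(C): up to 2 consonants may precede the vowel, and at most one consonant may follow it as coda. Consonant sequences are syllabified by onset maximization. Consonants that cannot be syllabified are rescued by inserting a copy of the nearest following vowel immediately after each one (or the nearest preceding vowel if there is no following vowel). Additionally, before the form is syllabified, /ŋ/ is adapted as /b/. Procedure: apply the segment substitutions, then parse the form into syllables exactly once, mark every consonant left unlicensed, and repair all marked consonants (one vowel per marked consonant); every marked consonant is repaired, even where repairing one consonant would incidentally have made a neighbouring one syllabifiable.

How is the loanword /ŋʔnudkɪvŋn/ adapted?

Substitution: /ŋ/ → /b/, giving /bʔnudkɪvbn/.
Under (C)(C)V(C), the unsyllabifiable consonants are /b/, /b/, /n/ (at most one coda consonant is licensed; onsets may contain at most 2 consonants).
Epenthesis after each stranded consonant: /b/ → /bu/, /b/ → /bɪ/, /n/ → /nɪ/.

buʔnudkɪvbɪnɪ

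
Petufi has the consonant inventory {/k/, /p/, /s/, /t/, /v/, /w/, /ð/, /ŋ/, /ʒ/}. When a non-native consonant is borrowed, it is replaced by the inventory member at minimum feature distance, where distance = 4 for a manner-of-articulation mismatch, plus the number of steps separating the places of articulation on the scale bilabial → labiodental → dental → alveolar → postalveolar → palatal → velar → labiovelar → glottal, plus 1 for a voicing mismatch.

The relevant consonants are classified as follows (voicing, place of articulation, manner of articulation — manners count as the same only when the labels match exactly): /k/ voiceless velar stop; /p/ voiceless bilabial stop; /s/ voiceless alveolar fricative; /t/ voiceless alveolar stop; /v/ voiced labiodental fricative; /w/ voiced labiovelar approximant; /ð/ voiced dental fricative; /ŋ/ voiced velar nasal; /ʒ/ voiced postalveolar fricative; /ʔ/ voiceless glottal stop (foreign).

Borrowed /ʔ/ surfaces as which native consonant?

/k/ is closest: same manner (stop), place distance 2 (glottal→velar), same voicing; total 2. Next closest is /t/ at distance 5.

k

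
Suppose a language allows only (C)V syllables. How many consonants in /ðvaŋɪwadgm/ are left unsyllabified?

4

Syllabifying with onset maximization leaves /ð/, /d/, /g/, /m/ stranded (no codas are permitted; onsets are limited to one consonant).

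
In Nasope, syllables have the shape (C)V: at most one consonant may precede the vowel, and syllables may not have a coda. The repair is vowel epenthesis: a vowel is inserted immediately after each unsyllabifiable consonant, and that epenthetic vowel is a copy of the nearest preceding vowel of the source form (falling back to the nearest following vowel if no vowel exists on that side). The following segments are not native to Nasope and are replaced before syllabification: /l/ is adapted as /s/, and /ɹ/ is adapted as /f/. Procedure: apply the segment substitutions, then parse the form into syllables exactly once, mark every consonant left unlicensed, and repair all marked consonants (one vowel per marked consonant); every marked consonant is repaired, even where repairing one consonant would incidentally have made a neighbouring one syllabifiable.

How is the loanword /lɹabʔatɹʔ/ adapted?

safabaʔatafaʔa

Substitution: /l/ → /s/, /ɹ/ → /f/, giving /sfabʔatfʔ/.
The consonants /s/, /b/, /t/, /f/, /ʔ/ cannot be parsed into a legal (C)V syllable (no codas are permitted; onsets are limited to one consonant).
Epenthesis after each stranded consonant: /s/ → /sa/, /b/ → /ba/, /t/ → /ta/, /f/ → /fa/, /ʔ/ → /ʔa/.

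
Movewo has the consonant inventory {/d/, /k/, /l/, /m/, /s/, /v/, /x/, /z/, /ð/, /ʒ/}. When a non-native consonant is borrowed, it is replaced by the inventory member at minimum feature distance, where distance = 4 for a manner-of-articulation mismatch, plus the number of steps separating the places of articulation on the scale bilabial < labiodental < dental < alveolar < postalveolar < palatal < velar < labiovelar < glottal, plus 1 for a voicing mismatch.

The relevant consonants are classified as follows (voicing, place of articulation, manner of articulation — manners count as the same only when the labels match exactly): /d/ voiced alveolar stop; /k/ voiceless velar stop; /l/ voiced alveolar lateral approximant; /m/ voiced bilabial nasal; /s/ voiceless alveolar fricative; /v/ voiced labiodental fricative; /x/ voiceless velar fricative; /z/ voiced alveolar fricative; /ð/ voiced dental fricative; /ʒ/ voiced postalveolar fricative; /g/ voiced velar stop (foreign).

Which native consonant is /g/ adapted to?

k

/k/ is closest: same manner (stop), place distance 0 (velar→velar), voicing differs (+1); total 1. Next closest is /d/ at distance 3.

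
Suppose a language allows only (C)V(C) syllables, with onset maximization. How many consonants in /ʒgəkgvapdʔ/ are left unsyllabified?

4

Syllabifying with onset maximization leaves /ʒ/, /g/, /d/, /ʔ/ stranded (at most one coda consonant is licensed; onsets are limited to one consonant).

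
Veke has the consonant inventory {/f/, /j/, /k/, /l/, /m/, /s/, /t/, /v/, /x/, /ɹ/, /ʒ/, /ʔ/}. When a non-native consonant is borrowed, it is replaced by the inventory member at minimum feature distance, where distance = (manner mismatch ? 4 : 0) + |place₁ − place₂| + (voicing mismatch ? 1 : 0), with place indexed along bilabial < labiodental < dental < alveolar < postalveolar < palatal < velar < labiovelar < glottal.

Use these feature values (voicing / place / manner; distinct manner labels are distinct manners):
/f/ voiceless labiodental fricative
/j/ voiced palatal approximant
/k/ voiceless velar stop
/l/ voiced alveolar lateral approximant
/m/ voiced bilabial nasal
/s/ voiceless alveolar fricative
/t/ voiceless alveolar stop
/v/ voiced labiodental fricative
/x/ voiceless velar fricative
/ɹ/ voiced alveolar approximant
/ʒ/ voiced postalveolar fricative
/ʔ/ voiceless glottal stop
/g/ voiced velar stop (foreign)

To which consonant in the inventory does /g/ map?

k

/k/ is closest: same manner (stop), place distance 0 (velar→velar), voicing differs (+1); total 1. Next closest is /ʔ/ at distance 3.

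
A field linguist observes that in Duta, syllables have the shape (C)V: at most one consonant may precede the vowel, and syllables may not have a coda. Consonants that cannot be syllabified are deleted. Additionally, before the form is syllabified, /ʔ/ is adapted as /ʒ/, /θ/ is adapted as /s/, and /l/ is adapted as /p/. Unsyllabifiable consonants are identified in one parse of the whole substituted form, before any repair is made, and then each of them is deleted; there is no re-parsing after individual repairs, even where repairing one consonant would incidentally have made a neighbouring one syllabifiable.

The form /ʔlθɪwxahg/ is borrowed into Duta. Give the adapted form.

Substitution: /ʔ/ → /ʒ/, /l/ → /p/, /θ/ → /s/, giving /ʒpsɪwxahg/.
Under (C)V, the unsyllabifiable consonants are /ʒ/, /p/, /w/, /h/, /g/ (no codas are permitted; onsets are limited to one consonant).
Deletion applies to /ʒ/, /p/, /w/, /h/, /g/.

sɪxa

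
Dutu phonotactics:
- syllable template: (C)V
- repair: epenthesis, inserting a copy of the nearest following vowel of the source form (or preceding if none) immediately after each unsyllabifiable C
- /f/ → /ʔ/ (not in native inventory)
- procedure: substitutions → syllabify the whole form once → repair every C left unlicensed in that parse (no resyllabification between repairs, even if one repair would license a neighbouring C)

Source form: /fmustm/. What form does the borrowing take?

Substitution: /f/ → /ʔ/, giving /ʔmustm/.
Syllabifying with onset maximization leaves /ʔ/, /s/, /t/, /m/ stranded (no codas are permitted; onsets are limited to one consonant).
Each unlicensed consonant becomes the onset of a new syllable: /ʔ/ → /ʔu/, /s/ → /su/, /t/ → /tu/, /m/ → /mu/.

ʔumusutumu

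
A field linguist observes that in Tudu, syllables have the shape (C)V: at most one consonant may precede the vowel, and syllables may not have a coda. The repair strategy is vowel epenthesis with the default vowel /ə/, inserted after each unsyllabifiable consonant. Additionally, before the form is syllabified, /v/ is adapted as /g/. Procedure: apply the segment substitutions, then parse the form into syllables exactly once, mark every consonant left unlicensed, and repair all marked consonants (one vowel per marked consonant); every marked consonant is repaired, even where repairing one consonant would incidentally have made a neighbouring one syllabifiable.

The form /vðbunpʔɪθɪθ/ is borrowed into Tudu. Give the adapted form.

Substitution: /v/ → /g/, giving /gðbunpʔɪθɪθ/.
The consonants /g/, /ð/, /n/, /p/, /θ/ cannot be parsed into a legal (C)V syllable (no codas are permitted; onsets are limited to one consonant).
Each unlicensed consonant becomes the onset of a new syllable: /g/ → /gə/, /ð/ → /ðə/, /n/ → /nə/, /p/ → /pə/, /θ/ → /θə/.

gəðəbunəpəʔɪθɪθə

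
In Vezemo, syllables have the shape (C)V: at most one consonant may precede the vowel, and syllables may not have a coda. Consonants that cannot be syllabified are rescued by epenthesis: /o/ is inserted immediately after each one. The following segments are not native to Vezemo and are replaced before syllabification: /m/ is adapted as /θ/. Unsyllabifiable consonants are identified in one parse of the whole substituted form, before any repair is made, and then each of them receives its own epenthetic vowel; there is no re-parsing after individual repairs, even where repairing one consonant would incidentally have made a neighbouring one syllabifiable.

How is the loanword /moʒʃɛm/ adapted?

θoʒoʃɛθo

Substitution: /m/ → /θ/, giving /θoʒʃɛθ/.
Under (C)V, the unsyllabifiable consonants are /ʒ/, /θ/ (no codas are permitted; onsets are limited to one consonant).
Epenthesis after each stranded consonant: /ʒ/ → /ʒo/, /θ/ → /θo/.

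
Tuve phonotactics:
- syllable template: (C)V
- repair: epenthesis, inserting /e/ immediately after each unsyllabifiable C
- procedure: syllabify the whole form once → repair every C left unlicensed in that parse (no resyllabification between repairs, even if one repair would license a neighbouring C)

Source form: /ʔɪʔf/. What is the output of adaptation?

The consonants /ʔ/, /f/ cannot be parsed into a legal (C)V syllable (no codas are permitted; onsets are limited to one consonant).
Inserting the epenthetic vowel yields /ʔ/ → /ʔe/, /f/ → /fe/.

ʔɪʔefe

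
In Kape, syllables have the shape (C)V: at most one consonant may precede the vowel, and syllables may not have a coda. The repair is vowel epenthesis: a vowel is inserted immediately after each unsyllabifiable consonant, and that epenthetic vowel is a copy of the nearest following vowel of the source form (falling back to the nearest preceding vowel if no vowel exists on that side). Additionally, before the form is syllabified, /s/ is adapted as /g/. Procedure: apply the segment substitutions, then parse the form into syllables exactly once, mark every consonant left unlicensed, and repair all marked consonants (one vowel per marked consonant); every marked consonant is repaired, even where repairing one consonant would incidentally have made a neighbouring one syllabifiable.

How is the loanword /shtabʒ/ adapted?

Substitution: /s/ → /g/, giving /ghtabʒ/.
Syllabifying with onset maximization leaves /g/, /h/, /b/, /ʒ/ stranded (no codas are permitted; onsets are limited to one consonant).
Epenthesis after each stranded consonant: /g/ → /ga/, /h/ → /ha/, /b/ → /ba/, /ʒ/ → /ʒa/.

gahatabaʒa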